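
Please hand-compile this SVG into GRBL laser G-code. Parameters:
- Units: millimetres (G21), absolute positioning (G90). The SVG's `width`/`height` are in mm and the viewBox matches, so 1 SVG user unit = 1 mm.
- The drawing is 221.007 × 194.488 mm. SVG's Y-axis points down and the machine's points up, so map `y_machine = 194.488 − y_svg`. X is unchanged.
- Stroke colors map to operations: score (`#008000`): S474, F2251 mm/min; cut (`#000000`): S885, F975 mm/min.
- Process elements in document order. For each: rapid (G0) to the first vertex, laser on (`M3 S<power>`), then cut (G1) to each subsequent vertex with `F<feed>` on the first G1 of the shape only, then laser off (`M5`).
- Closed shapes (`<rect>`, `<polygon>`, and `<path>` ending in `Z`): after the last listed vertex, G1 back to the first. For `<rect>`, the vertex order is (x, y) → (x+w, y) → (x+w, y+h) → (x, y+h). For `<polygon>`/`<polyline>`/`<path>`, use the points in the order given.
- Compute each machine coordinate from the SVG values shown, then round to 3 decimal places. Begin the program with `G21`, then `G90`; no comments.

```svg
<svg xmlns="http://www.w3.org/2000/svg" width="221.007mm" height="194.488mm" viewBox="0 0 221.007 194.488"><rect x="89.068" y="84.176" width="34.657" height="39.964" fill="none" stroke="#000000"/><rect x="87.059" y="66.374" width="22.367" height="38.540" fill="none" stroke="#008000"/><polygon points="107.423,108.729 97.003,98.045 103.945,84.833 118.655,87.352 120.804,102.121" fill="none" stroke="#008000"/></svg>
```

G21
G90
G0 X89.068 Y110.312
M3 S885
G1 X123.725 Y110.312 F975
G1 X123.725 Y70.348
G1 X89.068 Y70.348
G1 X89.068 Y110.312
M5
G0 X87.059 Y128.114
M3 S474
G1 X109.426 Y128.114 F2251
G1 X109.426 Y89.574
G1 X87.059 Y89.574
G1 X87.059 Y128.114
M5
G0 X107.423 Y85.759
M3 S474
G1 X97.003 Y96.443 F2251
G1 X103.945 Y109.655
G1 X118.655 Y107.136
G1 X120.804 Y92.367
G1 X107.423 Y85.759
M5

viewBox `0 0 221.007 194.488` with mm width/height → 1 unit = 1 mm. Flip: y_m = 194.488 − y_svg.

**Shape 1** — `<rect>` rectangle, stroke `#000000` → cut (S885, F975). Machine vertices: (89.068,110.312) → (123.725,110.312) → (123.725,70.348) → (89.068,70.348) → (89.068,110.312). Closed: final G1 returns to the first vertex.

**Shape 2** — `<rect>` rectangle, stroke `#008000` → score (S474, F2251). Machine vertices: (87.059,128.114) → (109.426,128.114) → (109.426,89.574) → (87.059,89.574) → (87.059,128.114). Closed: final G1 returns to the first vertex.

**Shape 3** — `<polygon>` regular polygon, stroke `#008000` → score (S474, F2251). Machine vertices: (107.423,85.759) → (97.003,96.443) → (103.945,109.655) → (118.655,107.136) → (120.804,92.367) → (107.423,85.759). Closed: final G1 returns to the first vertex.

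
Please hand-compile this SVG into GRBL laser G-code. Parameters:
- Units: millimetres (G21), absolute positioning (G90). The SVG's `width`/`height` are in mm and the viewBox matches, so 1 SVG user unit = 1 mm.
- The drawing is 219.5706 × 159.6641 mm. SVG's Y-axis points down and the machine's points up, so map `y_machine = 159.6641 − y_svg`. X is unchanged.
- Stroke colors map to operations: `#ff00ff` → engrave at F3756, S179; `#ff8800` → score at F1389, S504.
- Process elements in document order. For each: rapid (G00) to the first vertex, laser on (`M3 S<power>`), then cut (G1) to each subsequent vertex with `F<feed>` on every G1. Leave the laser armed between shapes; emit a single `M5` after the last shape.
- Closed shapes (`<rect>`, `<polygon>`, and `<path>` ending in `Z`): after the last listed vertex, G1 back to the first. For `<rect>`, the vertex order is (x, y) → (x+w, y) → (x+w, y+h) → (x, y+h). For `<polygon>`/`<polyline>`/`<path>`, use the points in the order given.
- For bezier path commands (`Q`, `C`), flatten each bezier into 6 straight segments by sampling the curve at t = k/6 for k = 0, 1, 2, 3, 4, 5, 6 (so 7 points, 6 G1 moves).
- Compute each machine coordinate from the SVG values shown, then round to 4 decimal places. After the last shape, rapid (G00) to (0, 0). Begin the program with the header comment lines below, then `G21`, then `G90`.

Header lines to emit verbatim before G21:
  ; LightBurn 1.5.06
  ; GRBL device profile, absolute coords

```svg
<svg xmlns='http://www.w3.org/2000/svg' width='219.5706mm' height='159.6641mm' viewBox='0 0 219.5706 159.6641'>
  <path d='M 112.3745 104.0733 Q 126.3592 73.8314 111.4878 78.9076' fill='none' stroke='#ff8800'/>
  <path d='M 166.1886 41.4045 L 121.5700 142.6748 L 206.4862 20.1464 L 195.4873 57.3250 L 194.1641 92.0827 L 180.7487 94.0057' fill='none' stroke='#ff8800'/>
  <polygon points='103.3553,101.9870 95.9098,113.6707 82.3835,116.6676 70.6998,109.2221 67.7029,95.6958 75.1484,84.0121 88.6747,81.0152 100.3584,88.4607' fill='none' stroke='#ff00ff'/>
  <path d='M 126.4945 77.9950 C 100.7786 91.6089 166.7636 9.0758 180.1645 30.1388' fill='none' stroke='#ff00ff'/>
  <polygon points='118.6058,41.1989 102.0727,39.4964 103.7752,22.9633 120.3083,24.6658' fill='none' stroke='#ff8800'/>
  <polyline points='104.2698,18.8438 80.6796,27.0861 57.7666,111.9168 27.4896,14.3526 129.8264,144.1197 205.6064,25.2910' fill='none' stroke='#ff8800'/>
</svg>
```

viewBox `0 0 219.5706 159.6641` with mm width/height → 1 unit = 1 mm. Flip: y_m = 159.6641 − y_svg.

**Shape 1** — `<path>` quadratic bezier, stroke `#ff8800` → score (S504, F1389). Control points (SVG): P0=(112.3745,104.0733), P1=(126.3592,73.8314), P2=(111.4878,78.9076); sampled at t=k/6. Machine vertices: (112.3745,55.5908) → (116.2345,64.6904) → (118.4914,71.8278) → (119.1452,77.0032) → (118.1958,80.2164) → (115.6434,81.4675) → (111.4878,80.7565). Open path.

**Shape 2** — `<path>` open polyline, stroke `#ff8800` → score (S504, F1389). Machine vertices: (166.1886,118.2596) → (121.5700,16.9893) → (206.4862,139.5177) → (195.4873,102.3391) → (194.1641,67.5814) → (180.7487,65.6584). Open path.

**Shape 3** — `<polygon>` regular polygon, stroke `#ff00ff` → engrave (S179, F3756). Machine vertices: (103.3553,57.6771) → (95.9098,45.9934) → (82.3835,42.9965) → (70.6998,50.4420) → (67.7029,63.9683) → (75.1484,75.6520) → (88.6747,78.6489) → (100.3584,71.2034) → (103.3553,57.6771). Closed: final G1 returns to the first vertex.

**Shape 4** — `<path>` cubic bezier, stroke `#ff00ff` → engrave (S179, F3756). Control points (SVG): P0=(126.4945,77.9950), P1=(100.7786,91.6089), P2=(166.7636,9.0758), P3=(180.1645,30.1388); sampled at t=k/6. Machine vertices: (126.4945,81.6691) → (120.6103,81.9497) → (126.0017,92.7063) → (138.6607,108.3906) → (154.5795,123.4542) → (169.7500,132.3485) → (180.1645,129.5253). Open path.

**Shape 5** — `<polygon>` regular polygon, stroke `#ff8800` → score (S504, F1389). Machine vertices: (118.6058,118.4652) → (102.0727,120.1677) → (103.7752,136.7008) → (120.3083,134.9983) → (118.6058,118.4652). Closed: final G1 returns to the first vertex.

**Shape 6** — `<polyline>` open polyline, stroke `#ff8800` → score (S504, F1389). Machine vertices: (104.2698,140.8203) → (80.6796,132.5780) → (57.7666,47.7473) → (27.4896,145.3115) → (129.8264,15.5444) → (205.6064,134.3731). Open path.

; LightBurn 1.5.06
; GRBL device profile, absolute coords
G21
G90
G00 X112.3745 Y55.5908
M3 S504
G1 X116.2345 Y64.6904 F1389
G1 X118.4914 Y71.8278 F1389
G1 X119.1452 Y77.0032 F1389
G1 X118.1958 Y80.2164 F1389
G1 X115.6434 Y81.4675 F1389
G1 X111.4878 Y80.7565 F1389
G00 X166.1886 Y118.2596
M3 S504
G1 X121.5700 Y16.9893 F1389
G1 X206.4862 Y139.5177 F1389
G1 X195.4873 Y102.3391 F1389
G1 X194.1641 Y67.5814 F1389
G1 X180.7487 Y65.6584 F1389
G00 X103.3553 Y57.6771
M3 S179
G1 X95.9098 Y45.9934 F3756
G1 X82.3835 Y42.9965 F3756
G1 X70.6998 Y50.4420 F3756
G1 X67.7029 Y63.9683 F3756
G1 X75.1484 Y75.6520 F3756
G1 X88.6747 Y78.6489 F3756
G1 X100.3584 Y71.2034 F3756
G1 X103.3553 Y57.6771 F3756
G00 X126.4945 Y81.6691
M3 S179
G1 X120.6103 Y81.9497 F3756
G1 X126.0017 Y92.7063 F3756
G1 X138.6607 Y108.3906 F3756
G1 X154.5795 Y123.4542 F3756
G1 X169.7500 Y132.3485 F3756
G1 X180.1645 Y129.5253 F3756
G00 X118.6058 Y118.4652
M3 S504
G1 X102.0727 Y120.1677 F1389
G1 X103.7752 Y136.7008 F1389
G1 X120.3083 Y134.9983 F1389
G1 X118.6058 Y118.4652 F1389
G00 X104.2698 Y140.8203
M3 S504
G1 X80.6796 Y132.5780 F1389
G1 X57.7666 Y47.7473 F1389
G1 X27.4896 Y145.3115 F1389
G1 X129.8264 Y15.5444 F1389
G1 X205.6064 Y134.3731 F1389
M5
G00 X0.0000 Y0.0000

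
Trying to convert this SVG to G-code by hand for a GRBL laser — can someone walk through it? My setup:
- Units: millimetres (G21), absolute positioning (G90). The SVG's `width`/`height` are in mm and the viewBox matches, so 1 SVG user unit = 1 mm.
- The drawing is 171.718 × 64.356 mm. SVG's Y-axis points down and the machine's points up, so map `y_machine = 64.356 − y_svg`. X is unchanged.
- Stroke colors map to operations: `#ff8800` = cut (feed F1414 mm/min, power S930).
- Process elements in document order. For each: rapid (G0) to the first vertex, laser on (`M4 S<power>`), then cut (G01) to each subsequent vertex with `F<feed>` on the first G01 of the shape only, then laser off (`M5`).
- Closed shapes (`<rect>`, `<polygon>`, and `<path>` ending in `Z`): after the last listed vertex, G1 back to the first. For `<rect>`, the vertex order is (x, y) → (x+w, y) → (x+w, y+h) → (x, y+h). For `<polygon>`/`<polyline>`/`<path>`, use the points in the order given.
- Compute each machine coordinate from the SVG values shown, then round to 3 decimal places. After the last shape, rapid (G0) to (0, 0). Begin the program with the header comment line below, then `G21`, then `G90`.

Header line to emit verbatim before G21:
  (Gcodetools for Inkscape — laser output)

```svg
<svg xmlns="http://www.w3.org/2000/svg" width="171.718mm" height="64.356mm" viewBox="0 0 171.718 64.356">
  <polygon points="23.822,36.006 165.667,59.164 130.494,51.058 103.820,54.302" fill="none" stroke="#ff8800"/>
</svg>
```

(Gcodetools for Inkscape — laser output)
G21
G90
G0 X23.822 Y28.350
M4 S930
G01 X165.667 Y5.192 F1414
G01 X130.494 Y13.298
G01 X103.820 Y10.054
G01 X23.822 Y28.350
M5
G0 X0.000 Y0.000

Since the viewBox matches the mm dimensions, user units are millimetres directly. The only transform is the Y-flip y_m = 64.356 − y_svg.

Shape 1 is a closed polygon drawn with `<polygon>`. Its stroke #ff8800 means cut at S930, F1414. After flipping Y the toolpath is (23.822,28.350) → (165.667,5.192) → (130.494,13.298) → (103.820,10.054) → (23.822,28.350), returning to the start.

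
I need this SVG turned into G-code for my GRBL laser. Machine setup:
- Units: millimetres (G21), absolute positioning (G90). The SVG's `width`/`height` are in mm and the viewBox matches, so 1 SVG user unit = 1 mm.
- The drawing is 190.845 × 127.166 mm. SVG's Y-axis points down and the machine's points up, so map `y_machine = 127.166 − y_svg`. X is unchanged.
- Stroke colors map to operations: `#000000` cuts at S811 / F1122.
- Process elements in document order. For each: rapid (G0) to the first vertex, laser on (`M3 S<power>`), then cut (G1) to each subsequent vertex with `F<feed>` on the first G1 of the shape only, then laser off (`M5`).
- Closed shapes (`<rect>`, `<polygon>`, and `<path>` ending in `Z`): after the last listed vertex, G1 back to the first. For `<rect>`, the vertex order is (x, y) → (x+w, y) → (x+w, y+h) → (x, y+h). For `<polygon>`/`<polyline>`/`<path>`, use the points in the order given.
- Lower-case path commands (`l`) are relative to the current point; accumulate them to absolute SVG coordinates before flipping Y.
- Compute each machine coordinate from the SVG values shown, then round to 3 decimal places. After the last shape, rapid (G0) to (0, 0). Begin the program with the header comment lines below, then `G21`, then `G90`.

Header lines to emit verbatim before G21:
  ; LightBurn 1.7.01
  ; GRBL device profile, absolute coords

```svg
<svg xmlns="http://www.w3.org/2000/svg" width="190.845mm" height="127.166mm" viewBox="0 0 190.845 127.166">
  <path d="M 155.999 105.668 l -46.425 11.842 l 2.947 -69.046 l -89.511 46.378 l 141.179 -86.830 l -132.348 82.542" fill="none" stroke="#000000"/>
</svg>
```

viewBox `0 0 190.845 127.166` with mm width/height → 1 unit = 1 mm. Flip: y_m = 127.166 − y_svg.

**Shape 1** — `<path>` open polyline, stroke `#000000` → cut (S811, F1122). Machine vertices: (155.999,21.498) → (109.574,9.656) → (112.521,78.702) → (23.010,32.324) → (164.189,119.154) → (31.841,36.612). Open path.

; LightBurn 1.7.01
; GRBL device profile, absolute coords
G21
G90
G0 X155.999 Y21.498
M3 S811
G1 X109.574 Y9.656 F1122
G1 X112.521 Y78.702
G1 X23.010 Y32.324
G1 X164.189 Y119.154
G1 X31.841 Y36.612
M5
G0 X0.000 Y0.000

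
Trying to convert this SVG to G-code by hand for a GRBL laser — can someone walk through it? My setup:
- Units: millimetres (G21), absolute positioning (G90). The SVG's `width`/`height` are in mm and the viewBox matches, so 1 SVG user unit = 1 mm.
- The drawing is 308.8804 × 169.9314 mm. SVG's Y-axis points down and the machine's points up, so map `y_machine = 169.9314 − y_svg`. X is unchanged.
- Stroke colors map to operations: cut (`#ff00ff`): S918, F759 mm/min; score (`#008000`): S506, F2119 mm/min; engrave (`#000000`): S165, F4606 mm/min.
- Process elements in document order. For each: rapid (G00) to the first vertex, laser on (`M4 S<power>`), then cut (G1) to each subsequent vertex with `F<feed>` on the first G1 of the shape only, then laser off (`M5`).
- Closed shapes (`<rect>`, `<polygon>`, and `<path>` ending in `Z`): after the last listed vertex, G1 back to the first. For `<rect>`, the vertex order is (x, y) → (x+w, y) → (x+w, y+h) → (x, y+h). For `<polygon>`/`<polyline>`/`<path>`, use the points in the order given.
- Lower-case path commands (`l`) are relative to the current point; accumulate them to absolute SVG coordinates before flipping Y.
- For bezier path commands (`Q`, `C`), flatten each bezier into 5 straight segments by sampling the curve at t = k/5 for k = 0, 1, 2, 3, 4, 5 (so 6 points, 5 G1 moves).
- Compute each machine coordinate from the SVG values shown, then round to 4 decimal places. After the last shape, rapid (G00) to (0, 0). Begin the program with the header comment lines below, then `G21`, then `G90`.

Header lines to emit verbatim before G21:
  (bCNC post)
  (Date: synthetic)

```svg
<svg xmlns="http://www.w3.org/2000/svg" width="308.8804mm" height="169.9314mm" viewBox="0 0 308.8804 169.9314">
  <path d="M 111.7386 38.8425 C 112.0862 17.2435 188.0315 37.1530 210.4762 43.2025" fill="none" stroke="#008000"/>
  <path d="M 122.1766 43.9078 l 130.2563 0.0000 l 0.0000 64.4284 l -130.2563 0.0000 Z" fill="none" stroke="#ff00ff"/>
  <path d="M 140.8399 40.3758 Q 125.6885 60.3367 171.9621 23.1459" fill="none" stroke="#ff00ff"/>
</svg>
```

Since the viewBox matches the mm dimensions, user units are millimetres directly. The only transform is the Y-flip y_m = 169.9314 − y_svg.

Shape 1 is a cubic bezier drawn with `<path>`. Its stroke #008000 means score at S506, F2119. After flipping Y the toolpath is (111.7386,131.0889) → (119.9861,139.5102) → (140.1803,140.6272) → (166.1246,137.0975) → (191.6221,131.5789) → (210.4762,126.7289).

Shape 2 is a rectangle drawn with `<path>`. Its stroke #ff00ff means cut at S918, F759. After flipping Y the toolpath is (122.1766,126.0236) → (252.4329,126.0236) → (252.4329,61.5952) → (122.1766,61.5952) → (122.1766,126.0236), returning to the start.

Shape 3 is a quadratic bezier drawn with `<path>`. Its stroke #ff00ff means cut at S918, F759. After flipping Y the toolpath is (140.8399,129.5556) → (137.2363,123.8573) → (138.5468,122.7312) → (144.7712,126.1771) → (155.9097,134.1952) → (171.9621,146.7855).

(bCNC post)
(Date: synthetic)
G21
G90
G00 X111.7386 Y131.0889
M4 S506
G1 X119.9861 Y139.5102 F2119
G1 X140.1803 Y140.6272
G1 X166.1246 Y137.0975
G1 X191.6221 Y131.5789
G1 X210.4762 Y126.7289
M5
G00 X122.1766 Y126.0236
M4 S918
G1 X252.4329 Y126.0236 F759
G1 X252.4329 Y61.5952
G1 X122.1766 Y61.5952
G1 X122.1766 Y126.0236
M5
G00 X140.8399 Y129.5556
M4 S918
G1 X137.2363 Y123.8573 F759
G1 X138.5468 Y122.7312
G1 X144.7712 Y126.1771
G1 X155.9097 Y134.1952
G1 X171.9621 Y146.7855
M5
G00 X0.0000 Y0.0000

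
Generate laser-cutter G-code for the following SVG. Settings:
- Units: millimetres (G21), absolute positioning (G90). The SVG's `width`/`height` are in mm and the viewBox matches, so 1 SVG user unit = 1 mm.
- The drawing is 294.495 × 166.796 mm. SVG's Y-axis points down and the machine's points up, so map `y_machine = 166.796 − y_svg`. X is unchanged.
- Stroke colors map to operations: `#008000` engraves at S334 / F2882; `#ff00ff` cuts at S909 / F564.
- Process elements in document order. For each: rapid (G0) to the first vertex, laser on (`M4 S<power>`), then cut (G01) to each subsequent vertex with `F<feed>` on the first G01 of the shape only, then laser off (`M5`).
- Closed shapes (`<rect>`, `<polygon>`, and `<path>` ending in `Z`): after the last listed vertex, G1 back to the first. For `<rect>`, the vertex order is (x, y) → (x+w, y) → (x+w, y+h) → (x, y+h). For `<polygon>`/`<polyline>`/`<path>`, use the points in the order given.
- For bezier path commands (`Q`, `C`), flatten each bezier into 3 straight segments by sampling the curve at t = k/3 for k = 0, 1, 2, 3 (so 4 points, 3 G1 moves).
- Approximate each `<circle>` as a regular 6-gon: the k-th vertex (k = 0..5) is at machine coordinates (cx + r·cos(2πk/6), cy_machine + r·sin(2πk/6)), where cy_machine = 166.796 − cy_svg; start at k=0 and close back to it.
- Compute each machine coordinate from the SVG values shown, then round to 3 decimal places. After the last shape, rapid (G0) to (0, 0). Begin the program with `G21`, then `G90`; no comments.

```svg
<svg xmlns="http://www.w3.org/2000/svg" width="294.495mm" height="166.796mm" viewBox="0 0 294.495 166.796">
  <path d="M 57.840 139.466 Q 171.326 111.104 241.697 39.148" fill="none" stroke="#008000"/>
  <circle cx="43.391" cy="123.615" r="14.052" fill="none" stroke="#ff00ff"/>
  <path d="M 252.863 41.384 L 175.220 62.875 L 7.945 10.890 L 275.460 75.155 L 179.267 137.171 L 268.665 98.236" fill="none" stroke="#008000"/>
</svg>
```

G21
G90
G0 X57.840 Y27.330
M4 S334
G01 X128.707 Y51.082 F2882
G01 X189.992 Y84.521
G01 X241.697 Y127.648
M5
G0 X57.443 Y43.181
M4 S909
G01 X50.417 Y55.350 F564
G01 X36.365 Y55.350
G01 X29.339 Y43.181
G01 X36.365 Y31.012
G01 X50.417 Y31.012
G01 X57.443 Y43.181
M5
G0 X252.863 Y125.412
M4 S334
G01 X175.220 Y103.921 F2882
G01 X7.945 Y155.906
G01 X275.460 Y91.641
G01 X179.267 Y29.625
G01 X268.665 Y68.560
M5
G0 X0.000 Y0.000

viewBox `0 0 294.495 166.796` with mm width/height → 1 unit = 1 mm. Flip: y_m = 166.796 − y_svg.

**Shape 1** — `<path>` quadratic bezier, stroke `#008000` → engrave (S334, F2882). Control points (SVG): P0=(57.840,139.466), P1=(171.326,111.104), P2=(241.697,39.148); sampled at t=k/3. Machine vertices: (57.840,27.330) → (128.707,51.082) → (189.992,84.521) → (241.697,127.648). Open path.

**Shape 2** — `<circle>` circle, stroke `#ff00ff` → cut (S909, F564). Machine vertices: (57.443,43.181) → (50.417,55.350) → (36.365,55.350) → (29.339,43.181) → (36.365,31.012) → (50.417,31.012) → (57.443,43.181). Closed: final G1 returns to the first vertex.

**Shape 3** — `<path>` open polyline, stroke `#008000` → engrave (S334, F2882). Machine vertices: (252.863,125.412) → (175.220,103.921) → (7.945,155.906) → (275.460,91.641) → (179.267,29.625) → (268.665,68.560). Open path.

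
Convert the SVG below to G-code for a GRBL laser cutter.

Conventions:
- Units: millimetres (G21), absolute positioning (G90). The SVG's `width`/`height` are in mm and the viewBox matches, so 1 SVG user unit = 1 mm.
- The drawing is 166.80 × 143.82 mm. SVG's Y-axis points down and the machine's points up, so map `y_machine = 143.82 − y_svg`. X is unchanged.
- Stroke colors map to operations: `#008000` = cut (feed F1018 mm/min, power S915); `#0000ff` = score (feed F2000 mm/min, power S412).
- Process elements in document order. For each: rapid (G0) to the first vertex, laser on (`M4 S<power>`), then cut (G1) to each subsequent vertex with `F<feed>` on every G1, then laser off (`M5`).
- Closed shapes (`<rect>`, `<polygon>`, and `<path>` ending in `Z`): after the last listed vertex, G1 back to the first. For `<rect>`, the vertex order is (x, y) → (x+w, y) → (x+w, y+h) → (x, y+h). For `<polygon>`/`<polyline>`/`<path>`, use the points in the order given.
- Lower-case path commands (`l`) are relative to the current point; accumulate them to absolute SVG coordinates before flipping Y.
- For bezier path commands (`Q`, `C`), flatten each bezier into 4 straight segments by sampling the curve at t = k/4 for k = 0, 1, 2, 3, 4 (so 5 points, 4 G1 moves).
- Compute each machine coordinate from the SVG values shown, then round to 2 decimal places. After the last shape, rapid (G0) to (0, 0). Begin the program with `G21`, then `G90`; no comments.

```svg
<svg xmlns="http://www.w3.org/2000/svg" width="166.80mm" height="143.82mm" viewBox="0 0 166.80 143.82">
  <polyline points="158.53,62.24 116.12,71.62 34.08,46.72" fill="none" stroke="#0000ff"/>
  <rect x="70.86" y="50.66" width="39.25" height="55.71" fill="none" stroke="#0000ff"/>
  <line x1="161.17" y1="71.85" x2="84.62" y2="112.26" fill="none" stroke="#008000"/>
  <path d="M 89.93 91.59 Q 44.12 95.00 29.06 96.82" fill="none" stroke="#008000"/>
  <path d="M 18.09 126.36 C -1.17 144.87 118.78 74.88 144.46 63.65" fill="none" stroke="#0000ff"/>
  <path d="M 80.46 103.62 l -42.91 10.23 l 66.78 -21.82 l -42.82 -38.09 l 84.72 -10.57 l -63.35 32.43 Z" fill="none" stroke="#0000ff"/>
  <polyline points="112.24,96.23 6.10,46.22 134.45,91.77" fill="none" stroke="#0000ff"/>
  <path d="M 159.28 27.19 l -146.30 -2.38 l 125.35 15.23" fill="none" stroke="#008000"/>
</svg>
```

viewBox `0 0 166.80 143.82` with mm width/height → 1 unit = 1 mm. Flip: y_m = 143.82 − y_svg.

**Shape 1** — `<polyline>` open polyline, stroke `#0000ff` → score (S412, F2000). Machine vertices: (158.53,81.58) → (116.12,72.20) → (34.08,97.10). Open path.

**Shape 2** — `<rect>` rectangle, stroke `#0000ff` → score (S412, F2000). Machine vertices: (70.86,93.16) → (110.11,93.16) → (110.11,37.45) → (70.86,37.45) → (70.86,93.16). Closed: final G1 returns to the first vertex.

**Shape 3** — `<line>` line segment, stroke `#008000` → cut (S915, F1018). Machine vertices: (161.17,71.97) → (84.62,31.56). Open path.

**Shape 4** — `<path>` quadratic bezier, stroke `#008000` → cut (S915, F1018). Control points (SVG): P0=(89.93,91.59), P1=(44.12,95.00), P2=(29.06,96.82); sampled at t=k/4. Machine vertices: (89.93,52.23) → (68.95,50.62) → (51.81,49.22) → (38.51,48.01) → (29.06,47.00). Open path.

**Shape 5** — `<path>` cubic bezier, stroke `#0000ff` → score (S412, F2000). Control points (SVG): P0=(18.09,126.36), P1=(-1.17,144.87), P2=(118.78,74.88), P3=(144.46,63.65); sampled at t=k/4. Machine vertices: (18.09,17.46) → (26.10,17.87) → (64.42,37.66) → (111.17,63.03) → (144.46,80.17). Open path.

**Shape 6** — `<path>` closed polygon, stroke `#0000ff` → score (S412, F2000). Machine vertices: (80.46,40.20) → (37.55,29.97) → (104.33,51.79) → (61.51,89.88) → (146.23,100.45) → (82.88,68.02) → (80.46,40.20). Closed: final G1 returns to the first vertex.

**Shape 7** — `<polyline>` open polyline, stroke `#0000ff` → score (S412, F2000). Machine vertices: (112.24,47.59) → (6.10,97.60) → (134.45,52.05). Open path.

**Shape 8** — `<path>` open polyline, stroke `#008000` → cut (S915, F1018). Machine vertices: (159.28,116.63) → (12.98,119.01) → (138.33,103.78). Open path.

G21
G90
G0 X158.53 Y81.58
M4 S412
G1 X116.12 Y72.20 F2000
G1 X34.08 Y97.10 F2000
M5
G0 X70.86 Y93.16
M4 S412
G1 X110.11 Y93.16 F2000
G1 X110.11 Y37.45 F2000
G1 X70.86 Y37.45 F2000
G1 X70.86 Y93.16 F2000
M5
G0 X161.17 Y71.97
M4 S915
G1 X84.62 Y31.56 F1018
M5
G0 X89.93 Y52.23
M4 S915
G1 X68.95 Y50.62 F1018
G1 X51.81 Y49.22 F1018
G1 X38.51 Y48.01 F1018
G1 X29.06 Y47.00 F1018
M5
G0 X18.09 Y17.46
M4 S412
G1 X26.10 Y17.87 F2000
G1 X64.42 Y37.66 F2000
G1 X111.17 Y63.03 F2000
G1 X144.46 Y80.17 F2000
M5
G0 X80.46 Y40.20
M4 S412
G1 X37.55 Y29.97 F2000
G1 X104.33 Y51.79 F2000
G1 X61.51 Y89.88 F2000
G1 X146.23 Y100.45 F2000
G1 X82.88 Y68.02 F2000
G1 X80.46 Y40.20 F2000
M5
G0 X112.24 Y47.59
M4 S412
G1 X6.10 Y97.60 F2000
G1 X134.45 Y52.05 F2000
M5
G0 X159.28 Y116.63
M4 S915
G1 X12.98 Y119.01 F1018
G1 X138.33 Y103.78 F1018
M5
G0 X0.00 Y0.00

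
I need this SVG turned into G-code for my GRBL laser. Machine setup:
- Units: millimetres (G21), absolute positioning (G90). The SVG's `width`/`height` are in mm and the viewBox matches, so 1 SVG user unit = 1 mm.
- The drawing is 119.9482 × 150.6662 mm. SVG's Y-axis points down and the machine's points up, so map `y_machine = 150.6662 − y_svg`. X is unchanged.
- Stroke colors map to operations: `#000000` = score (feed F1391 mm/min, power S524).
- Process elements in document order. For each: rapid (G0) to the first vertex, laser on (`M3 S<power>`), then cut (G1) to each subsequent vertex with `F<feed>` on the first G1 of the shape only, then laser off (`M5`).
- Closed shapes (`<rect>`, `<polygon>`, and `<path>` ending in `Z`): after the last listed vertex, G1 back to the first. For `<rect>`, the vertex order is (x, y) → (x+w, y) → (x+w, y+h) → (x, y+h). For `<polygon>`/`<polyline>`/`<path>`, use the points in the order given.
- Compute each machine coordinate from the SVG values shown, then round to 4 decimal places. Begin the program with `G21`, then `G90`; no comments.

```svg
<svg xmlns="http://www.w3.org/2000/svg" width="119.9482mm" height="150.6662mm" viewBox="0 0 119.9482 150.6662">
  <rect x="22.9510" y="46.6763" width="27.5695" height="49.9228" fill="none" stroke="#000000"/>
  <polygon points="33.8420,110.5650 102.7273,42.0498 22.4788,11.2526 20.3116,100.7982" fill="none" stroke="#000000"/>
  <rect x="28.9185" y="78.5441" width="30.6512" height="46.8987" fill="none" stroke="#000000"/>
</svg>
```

Since the viewBox matches the mm dimensions, user units are millimetres directly. The only transform is the Y-flip y_m = 150.6662 − y_svg.

Shape 1 is a rectangle drawn with `<rect>`. Its stroke #000000 means score at S524, F1391. After flipping Y the toolpath is (22.9510,103.9899) → (50.5205,103.9899) → (50.5205,54.0671) → (22.9510,54.0671) → (22.9510,103.9899), returning to the start.

Shape 2 is a closed polygon drawn with `<polygon>`. Its stroke #000000 means score at S524, F1391. After flipping Y the toolpath is (33.8420,40.1012) → (102.7273,108.6164) → (22.4788,139.4136) → (20.3116,49.8680) → (33.8420,40.1012), returning to the start.

Shape 3 is a rectangle drawn with `<rect>`. Its stroke #000000 means score at S524, F1391. After flipping Y the toolpath is (28.9185,72.1221) → (59.5697,72.1221) → (59.5697,25.2234) → (28.9185,25.2234) → (28.9185,72.1221), returning to the start.

G21
G90
G0 X22.9510 Y103.9899
M3 S524
G1 X50.5205 Y103.9899 F1391
G1 X50.5205 Y54.0671
G1 X22.9510 Y54.0671
G1 X22.9510 Y103.9899
M5
G0 X33.8420 Y40.1012
M3 S524
G1 X102.7273 Y108.6164 F1391
G1 X22.4788 Y139.4136
G1 X20.3116 Y49.8680
G1 X33.8420 Y40.1012
M5
G0 X28.9185 Y72.1221
M3 S524
G1 X59.5697 Y72.1221 F1391
G1 X59.5697 Y25.2234
G1 X28.9185 Y25.2234
G1 X28.9185 Y72.1221
M5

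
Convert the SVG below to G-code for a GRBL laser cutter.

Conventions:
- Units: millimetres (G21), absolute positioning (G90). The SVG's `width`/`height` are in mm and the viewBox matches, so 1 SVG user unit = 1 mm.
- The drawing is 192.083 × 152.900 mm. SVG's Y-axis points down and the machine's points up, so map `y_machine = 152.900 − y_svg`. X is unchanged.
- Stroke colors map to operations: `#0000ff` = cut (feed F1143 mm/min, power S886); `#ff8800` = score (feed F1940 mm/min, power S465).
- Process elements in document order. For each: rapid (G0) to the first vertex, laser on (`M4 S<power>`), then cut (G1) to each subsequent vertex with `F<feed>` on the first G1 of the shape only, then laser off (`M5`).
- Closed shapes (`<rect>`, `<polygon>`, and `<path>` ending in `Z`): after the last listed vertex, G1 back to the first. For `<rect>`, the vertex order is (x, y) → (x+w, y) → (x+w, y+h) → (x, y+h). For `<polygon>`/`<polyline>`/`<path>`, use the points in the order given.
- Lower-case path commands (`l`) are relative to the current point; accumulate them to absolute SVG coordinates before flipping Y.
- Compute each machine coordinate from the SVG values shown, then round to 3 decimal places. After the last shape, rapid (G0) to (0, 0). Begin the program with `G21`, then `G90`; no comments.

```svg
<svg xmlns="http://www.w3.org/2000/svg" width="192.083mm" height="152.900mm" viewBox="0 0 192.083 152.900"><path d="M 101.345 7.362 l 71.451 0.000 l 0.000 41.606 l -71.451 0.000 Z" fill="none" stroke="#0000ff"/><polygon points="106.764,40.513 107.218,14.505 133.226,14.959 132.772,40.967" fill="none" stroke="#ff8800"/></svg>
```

viewBox `0 0 192.083 152.900` with mm width/height → 1 unit = 1 mm. Flip: y_m = 152.900 − y_svg.

**Shape 1** — `<path>` rectangle, stroke `#0000ff` → cut (S886, F1143). Machine vertices: (101.345,145.538) → (172.796,145.538) → (172.796,103.932) → (101.345,103.932) → (101.345,145.538). Closed: final G1 returns to the first vertex.

**Shape 2** — `<polygon>` regular polygon, stroke `#ff8800` → score (S465, F1940). Machine vertices: (106.764,112.387) → (107.218,138.395) → (133.226,137.941) → (132.772,111.933) → (106.764,112.387). Closed: final G1 returns to the first vertex.

G21
G90
G0 X101.345 Y145.538
M4 S886
G1 X172.796 Y145.538 F1143
G1 X172.796 Y103.932
G1 X101.345 Y103.932
G1 X101.345 Y145.538
M5
G0 X106.764 Y112.387
M4 S465
G1 X107.218 Y138.395 F1940
G1 X133.226 Y137.941
G1 X132.772 Y111.933
G1 X106.764 Y112.387
M5
G0 X0.000 Y0.000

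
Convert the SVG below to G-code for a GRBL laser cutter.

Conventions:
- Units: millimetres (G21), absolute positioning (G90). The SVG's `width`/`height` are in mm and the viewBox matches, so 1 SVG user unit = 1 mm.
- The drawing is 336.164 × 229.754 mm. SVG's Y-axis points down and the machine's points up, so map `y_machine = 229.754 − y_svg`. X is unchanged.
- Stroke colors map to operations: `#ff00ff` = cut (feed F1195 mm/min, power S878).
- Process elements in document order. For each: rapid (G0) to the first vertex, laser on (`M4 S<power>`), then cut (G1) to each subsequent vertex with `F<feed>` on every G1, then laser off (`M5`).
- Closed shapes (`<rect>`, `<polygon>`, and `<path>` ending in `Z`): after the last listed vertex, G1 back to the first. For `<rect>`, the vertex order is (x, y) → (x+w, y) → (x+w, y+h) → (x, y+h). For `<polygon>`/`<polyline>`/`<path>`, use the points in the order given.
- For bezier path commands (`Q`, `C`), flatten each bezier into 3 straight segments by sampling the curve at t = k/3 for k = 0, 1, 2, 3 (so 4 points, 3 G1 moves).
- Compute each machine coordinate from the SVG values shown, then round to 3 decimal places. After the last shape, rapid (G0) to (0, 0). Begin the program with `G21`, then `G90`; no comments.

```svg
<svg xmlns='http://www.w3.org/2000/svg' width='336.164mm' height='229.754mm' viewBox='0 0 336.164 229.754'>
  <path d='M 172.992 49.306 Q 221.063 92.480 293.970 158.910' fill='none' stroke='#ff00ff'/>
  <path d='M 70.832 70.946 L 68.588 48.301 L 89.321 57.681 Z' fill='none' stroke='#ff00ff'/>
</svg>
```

Since the viewBox matches the mm dimensions, user units are millimetres directly. The only transform is the Y-flip y_m = 229.754 − y_svg.

Shape 1 is a quadratic bezier drawn with `<path>`. Its stroke #ff00ff means cut at S878, F1195. After flipping Y the toolpath is (172.992,180.448) → (207.799,149.081) → (248.125,112.547) → (293.970,70.844).

Shape 2 is a regular polygon drawn with `<path>`. Its stroke #ff00ff means cut at S878, F1195. After flipping Y the toolpath is (70.832,158.808) → (68.588,181.453) → (89.321,172.073) → (70.832,158.808), returning to the start.

G21
G90
G0 X172.992 Y180.448
M4 S878
G1 X207.799 Y149.081 F1195
G1 X248.125 Y112.547 F1195
G1 X293.970 Y70.844 F1195
M5
G0 X70.832 Y158.808
M4 S878
G1 X68.588 Y181.453 F1195
G1 X89.321 Y172.073 F1195
G1 X70.832 Y158.808 F1195
M5
G0 X0.000 Y0.000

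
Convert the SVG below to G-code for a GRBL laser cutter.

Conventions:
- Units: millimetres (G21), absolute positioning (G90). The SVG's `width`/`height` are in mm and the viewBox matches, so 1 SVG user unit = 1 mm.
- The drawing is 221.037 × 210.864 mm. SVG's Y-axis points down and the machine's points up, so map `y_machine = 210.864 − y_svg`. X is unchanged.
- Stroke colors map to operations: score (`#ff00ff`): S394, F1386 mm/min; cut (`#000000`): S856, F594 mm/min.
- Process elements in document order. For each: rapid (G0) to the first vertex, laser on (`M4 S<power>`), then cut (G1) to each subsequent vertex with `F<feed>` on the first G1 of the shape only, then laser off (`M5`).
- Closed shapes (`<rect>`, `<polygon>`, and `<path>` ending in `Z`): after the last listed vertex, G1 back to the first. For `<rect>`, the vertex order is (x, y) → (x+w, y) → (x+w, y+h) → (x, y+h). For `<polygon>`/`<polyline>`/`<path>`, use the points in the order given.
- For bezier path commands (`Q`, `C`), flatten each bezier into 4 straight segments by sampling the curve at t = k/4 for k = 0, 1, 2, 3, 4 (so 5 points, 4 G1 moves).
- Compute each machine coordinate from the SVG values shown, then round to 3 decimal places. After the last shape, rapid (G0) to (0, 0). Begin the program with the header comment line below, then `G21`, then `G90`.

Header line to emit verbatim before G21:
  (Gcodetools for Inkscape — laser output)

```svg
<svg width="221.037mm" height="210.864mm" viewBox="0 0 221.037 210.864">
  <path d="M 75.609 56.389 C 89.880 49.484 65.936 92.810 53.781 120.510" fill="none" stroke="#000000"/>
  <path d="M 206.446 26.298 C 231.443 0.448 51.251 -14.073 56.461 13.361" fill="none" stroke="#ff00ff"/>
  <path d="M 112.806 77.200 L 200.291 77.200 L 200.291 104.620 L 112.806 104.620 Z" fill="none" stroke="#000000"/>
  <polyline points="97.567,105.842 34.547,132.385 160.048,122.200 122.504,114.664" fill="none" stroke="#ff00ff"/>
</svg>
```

(Gcodetools for Inkscape — laser output)
G21
G90
G0 X75.609 Y154.475
M4 S856
G1 X79.928 Y151.264 F594
G1 X74.605 Y135.391
G1 X64.326 Y113.030
G1 X53.781 Y90.354
M5
G0 X206.446 Y184.566
M4 S394
G1 X192.824 Y201.351 F1386
G1 X138.874 Y211.016
G1 X81.213 Y210.690
G1 X56.461 Y197.503
M5
G0 X112.806 Y133.664
M4 S856
G1 X200.291 Y133.664 F594
G1 X200.291 Y106.244
G1 X112.806 Y106.244
G1 X112.806 Y133.664
M5
G0 X97.567 Y105.022
M4 S394
G1 X34.547 Y78.479 F1386
G1 X160.048 Y88.664
G1 X122.504 Y96.200
M5
G0 X0.000 Y0.000

viewBox `0 0 221.037 210.864` with mm width/height → 1 unit = 1 mm. Flip: y_m = 210.864 − y_svg.

**Shape 1** — `<path>` cubic bezier, stroke `#000000` → cut (S856, F594). Control points (SVG): P0=(75.609,56.389), P1=(89.880,49.484), P2=(65.936,92.810), P3=(53.781,120.510); sampled at t=k/4. Machine vertices: (75.609,154.475) → (79.928,151.264) → (74.605,135.391) → (64.326,113.030) → (53.781,90.354). Open path.

**Shape 2** — `<path>` cubic bezier, stroke `#ff00ff` → score (S394, F1386). Control points (SVG): P0=(206.446,26.298), P1=(231.443,0.448), P2=(51.251,-14.073), P3=(56.461,13.361); sampled at t=k/4. Machine vertices: (206.446,184.566) → (192.824,201.351) → (138.874,211.016) → (81.213,210.690) → (56.461,197.503). Open path.

**Shape 3** — `<path>` rectangle, stroke `#000000` → cut (S856, F594). Machine vertices: (112.806,133.664) → (200.291,133.664) → (200.291,106.244) → (112.806,106.244) → (112.806,133.664). Closed: final G1 returns to the first vertex.

**Shape 4** — `<polyline>` open polyline, stroke `#ff00ff` → score (S394, F1386). Machine vertices: (97.567,105.022) → (34.547,78.479) → (160.048,88.664) → (122.504,96.200). Open path.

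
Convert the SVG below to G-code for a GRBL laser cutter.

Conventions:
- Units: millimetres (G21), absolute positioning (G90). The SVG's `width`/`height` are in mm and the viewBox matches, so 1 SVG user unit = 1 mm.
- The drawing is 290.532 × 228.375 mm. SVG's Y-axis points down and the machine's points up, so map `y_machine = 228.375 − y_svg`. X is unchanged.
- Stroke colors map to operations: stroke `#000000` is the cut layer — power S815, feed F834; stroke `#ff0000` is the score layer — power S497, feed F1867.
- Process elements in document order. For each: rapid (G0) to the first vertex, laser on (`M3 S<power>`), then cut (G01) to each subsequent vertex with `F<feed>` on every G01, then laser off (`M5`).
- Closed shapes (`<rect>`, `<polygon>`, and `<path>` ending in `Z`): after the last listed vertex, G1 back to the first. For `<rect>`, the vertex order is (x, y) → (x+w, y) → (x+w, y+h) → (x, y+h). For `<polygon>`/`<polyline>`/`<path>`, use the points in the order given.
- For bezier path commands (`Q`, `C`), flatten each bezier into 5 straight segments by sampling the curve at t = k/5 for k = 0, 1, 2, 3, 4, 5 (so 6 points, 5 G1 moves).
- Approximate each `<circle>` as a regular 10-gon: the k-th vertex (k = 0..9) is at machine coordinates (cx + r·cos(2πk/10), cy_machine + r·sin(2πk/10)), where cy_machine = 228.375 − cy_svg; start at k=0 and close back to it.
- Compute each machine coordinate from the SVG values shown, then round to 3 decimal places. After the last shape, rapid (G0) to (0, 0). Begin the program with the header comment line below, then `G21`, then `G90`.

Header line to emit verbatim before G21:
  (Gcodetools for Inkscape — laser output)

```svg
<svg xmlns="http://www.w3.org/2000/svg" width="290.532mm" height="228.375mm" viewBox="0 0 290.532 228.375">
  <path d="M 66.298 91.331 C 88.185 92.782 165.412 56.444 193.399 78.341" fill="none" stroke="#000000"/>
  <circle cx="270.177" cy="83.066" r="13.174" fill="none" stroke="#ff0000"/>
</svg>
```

1 u = 1 mm; y_m = 228.375 − y.

[1] `<path>` cubic bezier, #000000→cut S815 F834: (66.298,137.044) → (85.234,139.940) → (112.432,147.296) → (142.873,154.503) → (171.535,156.952) → (193.399,150.034)

[2] `<circle>` circle, #ff0000→score S497 F1867: (283.351,145.309) → (280.835,153.052) → (274.248,157.838) → (266.106,157.838) → (259.519,153.052) → (257.003,145.309) → (259.519,137.566) → (266.106,132.780) → (274.248,132.780) → (280.835,137.566) → (283.351,145.309) (closed)

(Gcodetools for Inkscape — laser output)
G21
G90
G0 X66.298 Y137.044
M3 S815
G01 X85.234 Y139.940 F834
G01 X112.432 Y147.296 F834
G01 X142.873 Y154.503 F834
G01 X171.535 Y156.952 F834
G01 X193.399 Y150.034 F834
M5
G0 X283.351 Y145.309
M3 S497
G01 X280.835 Y153.052 F1867
G01 X274.248 Y157.838 F1867
G01 X266.106 Y157.838 F1867
G01 X259.519 Y153.052 F1867
G01 X257.003 Y145.309 F1867
G01 X259.519 Y137.566 F1867
G01 X266.106 Y132.780 F1867
G01 X274.248 Y132.780 F1867
G01 X280.835 Y137.566 F1867
G01 X283.351 Y145.309 F1867
M5
G0 X0.000 Y0.000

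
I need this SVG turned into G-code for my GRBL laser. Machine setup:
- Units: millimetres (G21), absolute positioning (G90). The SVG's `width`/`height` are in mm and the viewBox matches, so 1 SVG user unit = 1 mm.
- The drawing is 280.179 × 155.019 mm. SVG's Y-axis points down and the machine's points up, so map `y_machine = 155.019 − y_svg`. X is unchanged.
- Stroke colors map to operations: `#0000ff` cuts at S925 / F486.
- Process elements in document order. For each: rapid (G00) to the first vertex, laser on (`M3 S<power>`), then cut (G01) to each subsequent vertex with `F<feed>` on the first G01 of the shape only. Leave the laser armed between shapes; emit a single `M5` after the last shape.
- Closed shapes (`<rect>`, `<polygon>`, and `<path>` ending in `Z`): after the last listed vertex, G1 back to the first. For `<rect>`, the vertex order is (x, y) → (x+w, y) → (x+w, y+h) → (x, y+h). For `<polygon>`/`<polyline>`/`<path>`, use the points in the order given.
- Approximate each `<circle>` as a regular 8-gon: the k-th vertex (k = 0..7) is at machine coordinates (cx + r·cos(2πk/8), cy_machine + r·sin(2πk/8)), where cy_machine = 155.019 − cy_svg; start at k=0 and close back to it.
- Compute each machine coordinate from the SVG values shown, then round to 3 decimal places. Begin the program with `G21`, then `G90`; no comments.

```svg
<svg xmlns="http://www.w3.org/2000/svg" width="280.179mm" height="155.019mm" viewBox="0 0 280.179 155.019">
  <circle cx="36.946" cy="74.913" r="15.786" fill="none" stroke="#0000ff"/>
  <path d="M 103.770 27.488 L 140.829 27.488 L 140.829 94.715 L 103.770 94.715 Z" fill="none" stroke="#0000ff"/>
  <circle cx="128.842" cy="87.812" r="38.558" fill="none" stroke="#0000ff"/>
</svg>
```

G21
G90
G00 X52.732 Y80.106
M3 S925
G01 X48.108 Y91.268 F486
G01 X36.946 Y95.892
G01 X25.784 Y91.268
G01 X21.160 Y80.106
G01 X25.784 Y68.944
G01 X36.946 Y64.320
G01 X48.108 Y68.944
G01 X52.732 Y80.106
G00 X103.770 Y127.531
M3 S925
G01 X140.829 Y127.531 F486
G01 X140.829 Y60.304
G01 X103.770 Y60.304
G01 X103.770 Y127.531
G00 X167.400 Y67.207
M3 S925
G01 X156.107 Y94.472 F486
G01 X128.842 Y105.765
G01 X101.577 Y94.472
G01 X90.284 Y67.207
G01 X101.577 Y39.942
G01 X128.842 Y28.649
G01 X156.107 Y39.942
G01 X167.400 Y67.207
M5

viewBox `0 0 280.179 155.019` with mm width/height → 1 unit = 1 mm. Flip: y_m = 155.019 − y_svg.

**Shape 1** — `<circle>` circle, stroke `#0000ff` → cut (S925, F486). Machine vertices: (52.732,80.106) → (48.108,91.268) → (36.946,95.892) → (25.784,91.268) → (21.160,80.106) → (25.784,68.944) → (36.946,64.320) → (48.108,68.944) → (52.732,80.106). Closed: final G1 returns to the first vertex.

**Shape 2** — `<path>` rectangle, stroke `#0000ff` → cut (S925, F486). Machine vertices: (103.770,127.531) → (140.829,127.531) → (140.829,60.304) → (103.770,60.304) → (103.770,127.531). Closed: final G1 returns to the first vertex.

**Shape 3** — `<circle>` circle, stroke `#0000ff` → cut (S925, F486). Machine vertices: (167.400,67.207) → (156.107,94.472) → (128.842,105.765) → (101.577,94.472) → (90.284,67.207) → (101.577,39.942) → (128.842,28.649) → (156.107,39.942) → (167.400,67.207). Closed: final G1 returns to the first vertex.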